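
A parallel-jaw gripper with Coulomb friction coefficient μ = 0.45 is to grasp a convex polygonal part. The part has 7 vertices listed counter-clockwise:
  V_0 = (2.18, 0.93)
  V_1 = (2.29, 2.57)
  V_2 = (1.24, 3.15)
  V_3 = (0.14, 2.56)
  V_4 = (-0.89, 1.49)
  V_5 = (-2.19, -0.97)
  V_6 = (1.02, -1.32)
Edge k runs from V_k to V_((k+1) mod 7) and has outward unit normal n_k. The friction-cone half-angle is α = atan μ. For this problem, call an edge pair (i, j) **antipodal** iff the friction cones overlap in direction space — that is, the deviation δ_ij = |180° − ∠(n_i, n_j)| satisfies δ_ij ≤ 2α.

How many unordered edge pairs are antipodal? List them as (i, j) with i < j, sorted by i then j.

count = 7; pairs: (0,3), (0,4), (1,5), (2,5), (2,6), (3,6), (4,6)

α = atan 0.45 = 24.23°;  2α = 48.46°
n_0 = (+0.9978, -0.0669)
n_1 = (+0.4835, +0.8753)
n_2 = (-0.4727, +0.8812)
n_3 = (-0.7204, +0.6935)
n_4 = (-0.8841, +0.4672)
n_5 = (-0.1084, -0.9941)
n_6 = (+0.8888, -0.4582)
  (0,1): δ = 115.08°  ·
  (0,2): δ = 57.96°  ·
  (0,3): δ = 40.07°  ✓
  (0,4): δ = 24.02°  ✓
  (0,5): δ = 87.61°  ·
  (0,6): δ = 156.56°  ·
  (1,2): δ = 122.88°  ·
  (1,3): δ = 104.99°  ·
  (1,4): δ = 88.94°  ·
  (1,5): δ = 22.69°  ✓
  (1,6): δ = 91.64°  ·
  (2,3): δ = 162.12°  ·
  (2,4): δ = 146.06°  ·
  (2,5): δ = 34.43°  ✓
  (2,6): δ = 34.52°  ✓
  (3,4): δ = 163.95°  ·
  (3,5): δ = 52.31°  ·
  (3,6): δ = 16.64°  ✓
  (4,5): δ = 68.37°  ·
  (4,6): δ = 0.58°  ✓
  (5,6): δ = 111.05°  ·
antipodal pairs: 7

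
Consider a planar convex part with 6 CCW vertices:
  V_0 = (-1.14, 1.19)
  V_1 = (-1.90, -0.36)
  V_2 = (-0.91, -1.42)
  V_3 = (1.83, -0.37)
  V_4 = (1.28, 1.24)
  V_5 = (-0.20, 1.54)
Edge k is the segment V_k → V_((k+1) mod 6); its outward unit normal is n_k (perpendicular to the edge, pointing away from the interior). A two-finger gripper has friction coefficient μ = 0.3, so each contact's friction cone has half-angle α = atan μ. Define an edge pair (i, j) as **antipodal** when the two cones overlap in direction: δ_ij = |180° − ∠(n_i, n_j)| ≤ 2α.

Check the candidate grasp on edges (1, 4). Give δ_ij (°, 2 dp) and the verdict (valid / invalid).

δ = 35.50°, invalid

α = atan 0.3 = 16.70°;  2α = 33.40°
edge 1: e_1 = (+0.99, -1.06);  n_1 = (-0.7308, -0.6826)
edge 4: e_4 = (-1.48, +0.30);  n_4 = (+0.1987, +0.9801)
∠(n_1, n_4) = 144.50°
δ = |180° − 144.50°| = 35.50°
35.50° > 2α = 33.40°  →  invalid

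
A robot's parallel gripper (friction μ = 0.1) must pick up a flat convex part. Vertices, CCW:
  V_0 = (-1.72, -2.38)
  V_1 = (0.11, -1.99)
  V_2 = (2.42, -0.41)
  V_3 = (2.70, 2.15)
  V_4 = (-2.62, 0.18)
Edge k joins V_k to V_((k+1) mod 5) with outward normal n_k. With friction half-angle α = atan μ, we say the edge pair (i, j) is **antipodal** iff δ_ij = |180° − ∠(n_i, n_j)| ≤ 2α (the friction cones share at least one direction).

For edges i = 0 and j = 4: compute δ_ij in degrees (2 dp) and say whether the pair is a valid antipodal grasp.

δ = 97.34°, invalid

α = atan 0.1 = 5.71°;  2α = 11.42°
edge 0: e_0 = (+1.83, +0.39);  n_0 = (+0.2084, -0.9780)
edge 4: e_4 = (+0.90, -2.56);  n_4 = (-0.9434, -0.3317)
∠(n_0, n_4) = 82.66°
δ = |180° − 82.66°| = 97.34°
97.34° > 2α = 11.42°  →  invalid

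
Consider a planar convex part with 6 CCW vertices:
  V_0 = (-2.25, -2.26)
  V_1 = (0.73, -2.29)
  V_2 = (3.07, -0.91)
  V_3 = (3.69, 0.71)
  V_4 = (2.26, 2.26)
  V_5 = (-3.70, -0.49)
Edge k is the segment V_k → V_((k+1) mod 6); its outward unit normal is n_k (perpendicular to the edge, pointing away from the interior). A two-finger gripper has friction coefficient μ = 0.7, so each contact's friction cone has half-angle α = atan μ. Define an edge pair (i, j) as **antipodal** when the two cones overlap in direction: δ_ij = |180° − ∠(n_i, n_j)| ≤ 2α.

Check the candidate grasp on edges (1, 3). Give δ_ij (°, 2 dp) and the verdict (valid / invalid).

δ = 77.84°, invalid

α = atan 0.7 = 34.99°;  2α = 69.98°
edge 1: e_1 = (+2.34, +1.38);  n_1 = (+0.5080, -0.8614)
edge 3: e_3 = (-1.43, +1.55);  n_3 = (+0.7350, +0.6781)
∠(n_1, n_3) = 102.16°
δ = |180° − 102.16°| = 77.84°
77.84° > 2α = 69.98°  →  invalid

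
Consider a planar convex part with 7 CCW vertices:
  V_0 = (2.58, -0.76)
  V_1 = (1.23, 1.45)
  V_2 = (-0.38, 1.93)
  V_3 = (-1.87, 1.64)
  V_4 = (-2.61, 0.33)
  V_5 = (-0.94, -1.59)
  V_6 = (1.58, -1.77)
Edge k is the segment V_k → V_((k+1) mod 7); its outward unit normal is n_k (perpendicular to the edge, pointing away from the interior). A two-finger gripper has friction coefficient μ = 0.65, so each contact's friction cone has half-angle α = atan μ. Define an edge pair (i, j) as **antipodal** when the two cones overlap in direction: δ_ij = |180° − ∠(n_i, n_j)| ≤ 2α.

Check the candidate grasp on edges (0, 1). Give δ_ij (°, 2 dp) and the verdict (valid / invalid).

α = atan 0.65 = 33.02°;  2α = 66.05°
edge 0: e_0 = (-1.35, +2.21);  n_0 = (+0.8534, +0.5213)
edge 1: e_1 = (-1.61, +0.48);  n_1 = (+0.2857, +0.9583)
∠(n_0, n_1) = 41.98°
δ = |180° − 41.98°| = 138.02°
138.02° > 2α = 66.05°  →  invalid

δ = 138.02°, invalid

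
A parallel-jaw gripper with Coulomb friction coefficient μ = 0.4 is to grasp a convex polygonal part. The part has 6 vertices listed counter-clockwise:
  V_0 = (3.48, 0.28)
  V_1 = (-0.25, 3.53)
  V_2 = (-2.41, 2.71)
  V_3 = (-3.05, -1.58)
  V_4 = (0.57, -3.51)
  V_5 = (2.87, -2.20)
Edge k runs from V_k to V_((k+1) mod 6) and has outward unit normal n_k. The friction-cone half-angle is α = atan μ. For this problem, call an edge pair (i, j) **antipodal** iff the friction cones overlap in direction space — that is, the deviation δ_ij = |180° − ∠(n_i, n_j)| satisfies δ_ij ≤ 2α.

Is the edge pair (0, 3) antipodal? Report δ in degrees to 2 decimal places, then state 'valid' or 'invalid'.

δ = 13.00°, valid

α = atan 0.4 = 21.80°;  2α = 43.60°
edge 0: e_0 = (-3.73, +3.25);  n_0 = (+0.6569, +0.7540)
edge 3: e_3 = (+3.62, -1.93);  n_3 = (-0.4705, -0.8824)
∠(n_0, n_3) = 167.00°
δ = |180° − 167.00°| = 13.00°
13.00° ≤ 2α = 43.60°  →  valid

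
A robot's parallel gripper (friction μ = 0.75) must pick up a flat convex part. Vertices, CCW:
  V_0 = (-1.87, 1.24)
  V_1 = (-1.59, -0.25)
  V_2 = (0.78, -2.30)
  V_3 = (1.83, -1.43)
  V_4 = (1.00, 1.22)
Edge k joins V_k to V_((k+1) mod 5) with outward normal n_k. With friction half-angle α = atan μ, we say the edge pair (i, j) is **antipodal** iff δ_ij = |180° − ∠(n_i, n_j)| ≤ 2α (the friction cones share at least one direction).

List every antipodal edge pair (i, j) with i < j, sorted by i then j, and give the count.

count = 5; pairs: (0,2), (0,3), (1,3), (1,4), (2,4)

α = atan 0.75 = 36.87°;  2α = 73.74°
n_0 = (-0.9828, -0.1847)
n_1 = (-0.6542, -0.7563)
n_2 = (+0.6380, -0.7700)
n_3 = (+0.9543, +0.2989)
n_4 = (+0.0070, +1.0000)
  (0,1): δ = 141.50°  ·
  (0,2): δ = 61.00°  ✓
  (0,3): δ = 6.75°  ✓
  (0,4): δ = 78.96°  ·
  (1,2): δ = 99.50°  ·
  (1,3): δ = 31.75°  ✓
  (1,4): δ = 40.46°  ✓
  (2,3): δ = 112.25°  ·
  (2,4): δ = 40.04°  ✓
  (3,4): δ = 107.79°  ·
antipodal pairs: 5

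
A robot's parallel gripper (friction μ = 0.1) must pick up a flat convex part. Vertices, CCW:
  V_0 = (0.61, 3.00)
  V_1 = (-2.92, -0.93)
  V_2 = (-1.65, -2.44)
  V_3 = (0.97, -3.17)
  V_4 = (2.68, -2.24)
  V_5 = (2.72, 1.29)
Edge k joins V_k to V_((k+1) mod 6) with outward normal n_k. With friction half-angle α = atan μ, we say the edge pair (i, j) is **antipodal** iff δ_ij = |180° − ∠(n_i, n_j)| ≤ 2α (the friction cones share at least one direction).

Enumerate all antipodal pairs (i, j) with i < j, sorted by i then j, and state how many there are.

α = atan 0.1 = 5.71°;  2α = 11.42°
n_0 = (-0.7440, +0.6682)
n_1 = (-0.7653, -0.6437)
n_2 = (-0.2684, -0.9633)
n_3 = (+0.4778, -0.8785)
n_4 = (+0.9999, -0.0113)
n_5 = (+0.6296, +0.7769)
  (0,1): δ = 98.00°  ·
  (0,2): δ = 63.64°  ·
  (0,3): δ = 19.53°  ·
  (0,4): δ = 41.28°  ·
  (0,5): δ = 92.91°  ·
  (1,2): δ = 145.64°  ·
  (1,3): δ = 101.53°  ·
  (1,4): δ = 40.72°  ·
  (1,5): δ = 10.91°  ✓
  (2,3): δ = 135.89°  ·
  (2,4): δ = 75.08°  ·
  (2,5): δ = 23.45°  ·
  (3,4): δ = 119.19°  ·
  (3,5): δ = 67.56°  ·
  (4,5): δ = 128.37°  ·
antipodal pairs: 1

count = 1; pairs: (1,5)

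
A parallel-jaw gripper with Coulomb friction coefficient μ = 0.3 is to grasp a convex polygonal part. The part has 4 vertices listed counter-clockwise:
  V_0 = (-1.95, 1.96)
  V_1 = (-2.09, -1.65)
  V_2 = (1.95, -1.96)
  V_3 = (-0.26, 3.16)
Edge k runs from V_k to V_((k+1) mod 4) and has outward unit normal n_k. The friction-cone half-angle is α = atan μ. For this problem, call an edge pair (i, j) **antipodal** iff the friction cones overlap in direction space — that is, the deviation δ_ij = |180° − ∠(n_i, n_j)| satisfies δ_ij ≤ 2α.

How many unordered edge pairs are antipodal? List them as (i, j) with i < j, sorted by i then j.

count = 1; pairs: (0,2)

α = atan 0.3 = 16.70°;  2α = 33.40°
n_0 = (-0.9992, +0.0388)
n_1 = (-0.0765, -0.9971)
n_2 = (+0.9181, +0.3963)
n_3 = (-0.5790, +0.8154)
  (0,1): δ = 92.17°  ·
  (0,2): δ = 25.57°  ✓
  (0,3): δ = 127.60°  ·
  (1,2): δ = 62.27°  ·
  (1,3): δ = 39.76°  ·
  (2,3): δ = 77.97°  ·
antipodal pairs: 1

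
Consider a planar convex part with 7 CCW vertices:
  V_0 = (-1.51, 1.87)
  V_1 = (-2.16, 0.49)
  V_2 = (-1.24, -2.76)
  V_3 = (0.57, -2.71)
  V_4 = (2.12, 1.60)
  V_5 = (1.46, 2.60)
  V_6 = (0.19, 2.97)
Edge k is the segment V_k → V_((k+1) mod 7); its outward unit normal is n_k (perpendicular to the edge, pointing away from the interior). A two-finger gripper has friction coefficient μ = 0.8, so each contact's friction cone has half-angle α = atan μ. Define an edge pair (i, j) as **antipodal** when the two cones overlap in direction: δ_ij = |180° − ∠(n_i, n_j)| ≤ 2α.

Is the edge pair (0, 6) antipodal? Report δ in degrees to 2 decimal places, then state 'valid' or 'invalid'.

δ = 148.13°, invalid

α = atan 0.8 = 38.66°;  2α = 77.32°
edge 0: e_0 = (-0.65, -1.38);  n_0 = (-0.9047, +0.4261)
edge 6: e_6 = (-1.70, -1.10);  n_6 = (-0.5433, +0.8396)
∠(n_0, n_6) = 31.87°
δ = |180° − 31.87°| = 148.13°
148.13° > 2α = 77.32°  →  invalid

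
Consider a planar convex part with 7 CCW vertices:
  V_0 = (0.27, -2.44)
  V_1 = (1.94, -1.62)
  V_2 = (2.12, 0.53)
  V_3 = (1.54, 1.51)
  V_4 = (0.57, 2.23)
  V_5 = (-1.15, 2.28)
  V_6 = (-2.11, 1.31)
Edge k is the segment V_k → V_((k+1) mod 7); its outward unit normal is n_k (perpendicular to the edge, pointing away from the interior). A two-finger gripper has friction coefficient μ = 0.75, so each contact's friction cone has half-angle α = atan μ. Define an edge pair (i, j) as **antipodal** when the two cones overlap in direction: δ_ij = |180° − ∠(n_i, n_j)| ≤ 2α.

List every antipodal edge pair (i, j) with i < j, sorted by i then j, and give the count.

count = 8; pairs: (0,3), (0,4), (0,5), (1,5), (1,6), (2,6), (3,6), (4,6)

α = atan 0.75 = 36.87°;  2α = 73.74°
n_0 = (+0.4408, -0.8976)
n_1 = (+0.9965, -0.0834)
n_2 = (+0.8606, +0.5093)
n_3 = (+0.5960, +0.8030)
n_4 = (+0.0291, +0.9996)
n_5 = (-0.7108, +0.7034)
n_6 = (-0.8443, -0.5359)
  (0,1): δ = 120.94°  ·
  (0,2): δ = 85.53°  ·
  (0,3): δ = 62.74°  ✓
  (0,4): δ = 27.82°  ✓
  (0,5): δ = 19.14°  ✓
  (0,6): δ = 96.25°  ·
  (1,2): δ = 144.60°  ·
  (1,3): δ = 121.80°  ·
  (1,4): δ = 86.88°  ·
  (1,5): δ = 39.92°  ✓
  (1,6): δ = 37.19°  ✓
  (2,3): δ = 157.20°  ·
  (2,4): δ = 122.28°  ·
  (2,5): δ = 75.32°  ·
  (2,6): δ = 1.78°  ✓
  (3,4): δ = 145.08°  ·
  (3,5): δ = 98.12°  ·
  (3,6): δ = 21.01°  ✓
  (4,5): δ = 133.04°  ·
  (4,6): δ = 55.93°  ✓
  (5,6): δ = 102.89°  ·
antipodal pairs: 8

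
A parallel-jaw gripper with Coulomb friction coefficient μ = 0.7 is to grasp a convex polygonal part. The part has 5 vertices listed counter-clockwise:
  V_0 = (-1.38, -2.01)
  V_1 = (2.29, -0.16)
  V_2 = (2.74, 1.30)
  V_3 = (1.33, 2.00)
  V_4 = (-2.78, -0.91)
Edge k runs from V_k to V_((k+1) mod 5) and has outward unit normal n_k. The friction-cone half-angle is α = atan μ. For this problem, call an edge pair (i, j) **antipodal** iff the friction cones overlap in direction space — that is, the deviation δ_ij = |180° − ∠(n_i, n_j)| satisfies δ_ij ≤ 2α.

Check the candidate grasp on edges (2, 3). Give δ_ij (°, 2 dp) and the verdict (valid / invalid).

α = atan 0.7 = 34.99°;  2α = 69.98°
edge 2: e_2 = (-1.41, +0.70);  n_2 = (+0.4447, +0.8957)
edge 3: e_3 = (-4.11, -2.91);  n_3 = (-0.5779, +0.8161)
∠(n_2, n_3) = 61.70°
δ = |180° − 61.70°| = 118.30°
118.30° > 2α = 69.98°  →  invalid

δ = 118.30°, invalid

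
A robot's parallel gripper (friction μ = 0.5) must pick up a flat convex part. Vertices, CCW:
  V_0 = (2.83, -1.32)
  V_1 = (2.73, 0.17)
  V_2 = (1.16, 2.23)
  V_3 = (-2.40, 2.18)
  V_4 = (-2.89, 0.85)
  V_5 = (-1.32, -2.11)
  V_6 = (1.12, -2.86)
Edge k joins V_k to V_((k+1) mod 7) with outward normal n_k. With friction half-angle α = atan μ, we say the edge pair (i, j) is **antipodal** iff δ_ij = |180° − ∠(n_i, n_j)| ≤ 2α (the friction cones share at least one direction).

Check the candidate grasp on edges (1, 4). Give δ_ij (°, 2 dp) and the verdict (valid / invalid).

α = atan 0.5 = 26.57°;  2α = 53.13°
edge 1: e_1 = (-1.57, +2.06);  n_1 = (+0.7953, +0.6062)
edge 4: e_4 = (+1.57, -2.96);  n_4 = (-0.8834, -0.4686)
∠(n_1, n_4) = 170.63°
δ = |180° − 170.63°| = 9.37°
9.37° ≤ 2α = 53.13°  →  valid

δ = 9.37°, valid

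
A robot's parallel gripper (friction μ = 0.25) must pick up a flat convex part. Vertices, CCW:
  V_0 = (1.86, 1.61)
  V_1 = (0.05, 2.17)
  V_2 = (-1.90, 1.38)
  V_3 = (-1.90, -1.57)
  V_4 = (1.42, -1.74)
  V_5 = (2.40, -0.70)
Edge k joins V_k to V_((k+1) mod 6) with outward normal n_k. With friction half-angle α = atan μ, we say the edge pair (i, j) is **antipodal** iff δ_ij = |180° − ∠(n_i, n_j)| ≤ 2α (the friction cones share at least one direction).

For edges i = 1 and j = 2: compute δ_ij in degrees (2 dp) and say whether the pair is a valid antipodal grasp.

δ = 112.05°, invalid

α = atan 0.25 = 14.04°;  2α = 28.07°
edge 1: e_1 = (-1.95, -0.79);  n_1 = (-0.3755, +0.9268)
edge 2: e_2 = (+0.00, -2.95);  n_2 = (-1.0000, -0.0000)
∠(n_1, n_2) = 67.95°
δ = |180° − 67.95°| = 112.05°
112.05° > 2α = 28.07°  →  invalid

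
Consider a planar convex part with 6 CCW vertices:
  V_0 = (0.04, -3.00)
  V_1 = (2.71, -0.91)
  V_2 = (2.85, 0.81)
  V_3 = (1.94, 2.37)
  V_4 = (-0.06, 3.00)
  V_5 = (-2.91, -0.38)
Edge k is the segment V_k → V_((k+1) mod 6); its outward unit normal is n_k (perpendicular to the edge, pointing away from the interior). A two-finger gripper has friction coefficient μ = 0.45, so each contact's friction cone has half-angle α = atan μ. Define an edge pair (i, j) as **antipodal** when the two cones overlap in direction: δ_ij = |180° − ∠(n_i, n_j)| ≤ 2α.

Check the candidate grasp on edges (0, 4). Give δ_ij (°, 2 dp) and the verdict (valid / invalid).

δ = 11.81°, valid

α = atan 0.45 = 24.23°;  2α = 48.46°
edge 0: e_0 = (+2.67, +2.09);  n_0 = (+0.6164, -0.7874)
edge 4: e_4 = (-2.85, -3.38);  n_4 = (-0.7645, +0.6446)
∠(n_0, n_4) = 168.19°
δ = |180° − 168.19°| = 11.81°
11.81° ≤ 2α = 48.46°  →  valid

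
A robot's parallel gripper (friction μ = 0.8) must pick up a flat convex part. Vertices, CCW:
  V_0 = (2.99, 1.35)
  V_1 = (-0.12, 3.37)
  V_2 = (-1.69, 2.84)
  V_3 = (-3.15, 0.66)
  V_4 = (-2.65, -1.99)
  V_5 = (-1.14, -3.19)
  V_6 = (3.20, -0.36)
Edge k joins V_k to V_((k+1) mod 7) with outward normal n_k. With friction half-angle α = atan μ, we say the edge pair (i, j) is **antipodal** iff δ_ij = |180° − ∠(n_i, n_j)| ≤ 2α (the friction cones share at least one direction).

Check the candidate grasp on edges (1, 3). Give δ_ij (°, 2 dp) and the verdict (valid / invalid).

α = atan 0.8 = 38.66°;  2α = 77.32°
edge 1: e_1 = (-1.57, -0.53);  n_1 = (-0.3198, +0.9475)
edge 3: e_3 = (+0.50, -2.65);  n_3 = (-0.9827, -0.1854)
∠(n_1, n_3) = 82.03°
δ = |180° − 82.03°| = 97.97°
97.97° > 2α = 77.32°  →  invalid

δ = 97.97°, invalid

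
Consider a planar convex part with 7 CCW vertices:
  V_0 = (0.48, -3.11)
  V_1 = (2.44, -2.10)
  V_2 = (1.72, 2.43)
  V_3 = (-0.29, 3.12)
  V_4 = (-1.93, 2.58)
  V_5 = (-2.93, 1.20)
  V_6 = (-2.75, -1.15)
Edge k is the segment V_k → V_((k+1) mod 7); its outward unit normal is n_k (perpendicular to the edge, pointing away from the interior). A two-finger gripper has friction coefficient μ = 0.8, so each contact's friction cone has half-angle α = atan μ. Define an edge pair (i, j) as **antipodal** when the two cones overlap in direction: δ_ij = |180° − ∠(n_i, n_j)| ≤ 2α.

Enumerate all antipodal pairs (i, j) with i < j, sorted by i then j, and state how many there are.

α = atan 0.8 = 38.66°;  2α = 77.32°
n_0 = (+0.4581, -0.8889)
n_1 = (+0.9876, +0.1570)
n_2 = (+0.3247, +0.9458)
n_3 = (-0.3128, +0.9498)
n_4 = (-0.8097, +0.5868)
n_5 = (-0.9971, -0.0764)
n_6 = (-0.5188, -0.8549)
  (0,1): δ = 108.23°  ·
  (0,2): δ = 46.21°  ✓
  (0,3): δ = 9.04°  ✓
  (0,4): δ = 26.81°  ✓
  (0,5): δ = 67.12°  ✓
  (0,6): δ = 121.49°  ·
  (1,2): δ = 117.98°  ·
  (1,3): δ = 80.81°  ·
  (1,4): δ = 44.96°  ✓
  (1,5): δ = 4.65°  ✓
  (1,6): δ = 49.72°  ✓
  (2,3): δ = 142.83°  ·
  (2,4): δ = 106.98°  ·
  (2,5): δ = 66.67°  ✓
  (2,6): δ = 12.30°  ✓
  (3,4): δ = 144.15°  ·
  (3,5): δ = 103.85°  ·
  (3,6): δ = 49.47°  ✓
  (4,5): δ = 139.69°  ·
  (4,6): δ = 85.32°  ·
  (5,6): δ = 125.63°  ·
antipodal pairs: 10

count = 10; pairs: (0,2), (0,3), (0,4), (0,5), (1,4), (1,5), (1,6), (2,5), (2,6), (3,6)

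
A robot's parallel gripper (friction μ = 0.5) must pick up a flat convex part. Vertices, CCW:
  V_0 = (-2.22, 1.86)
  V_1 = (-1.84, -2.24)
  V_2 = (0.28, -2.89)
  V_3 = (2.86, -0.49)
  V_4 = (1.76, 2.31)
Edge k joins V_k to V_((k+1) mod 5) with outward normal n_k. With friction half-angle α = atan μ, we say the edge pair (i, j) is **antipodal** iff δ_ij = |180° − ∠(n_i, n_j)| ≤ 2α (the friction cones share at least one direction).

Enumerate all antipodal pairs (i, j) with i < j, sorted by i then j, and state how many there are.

α = atan 0.5 = 26.57°;  2α = 53.13°
n_0 = (-0.9957, -0.0923)
n_1 = (-0.2931, -0.9561)
n_2 = (+0.6811, -0.7322)
n_3 = (+0.9308, +0.3657)
n_4 = (-0.1123, +0.9937)
  (0,1): δ = 112.34°  ·
  (0,2): δ = 52.37°  ✓
  (0,3): δ = 16.15°  ✓
  (0,4): δ = 91.16°  ·
  (1,2): δ = 120.02°  ·
  (1,3): δ = 51.51°  ✓
  (1,4): δ = 23.50°  ✓
  (2,3): δ = 111.48°  ·
  (2,4): δ = 36.48°  ✓
  (3,4): δ = 105.00°  ·
antipodal pairs: 5

count = 5; pairs: (0,2), (0,3), (1,3), (1,4), (2,4)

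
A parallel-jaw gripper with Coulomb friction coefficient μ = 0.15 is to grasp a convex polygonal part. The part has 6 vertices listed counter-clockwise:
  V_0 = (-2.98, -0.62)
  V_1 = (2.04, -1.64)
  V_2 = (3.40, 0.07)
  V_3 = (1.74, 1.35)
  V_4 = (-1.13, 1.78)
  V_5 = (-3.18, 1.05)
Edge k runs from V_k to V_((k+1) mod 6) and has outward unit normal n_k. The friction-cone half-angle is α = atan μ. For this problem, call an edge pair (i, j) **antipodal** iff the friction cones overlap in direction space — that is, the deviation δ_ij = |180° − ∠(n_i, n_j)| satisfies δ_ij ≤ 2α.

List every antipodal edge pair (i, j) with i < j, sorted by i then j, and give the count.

count = 1; pairs: (0,3)

α = atan 0.15 = 8.53°;  2α = 17.06°
n_0 = (-0.1991, -0.9800)
n_1 = (+0.7827, -0.6225)
n_2 = (+0.6106, +0.7919)
n_3 = (+0.1482, +0.9890)
n_4 = (-0.3355, +0.9421)
n_5 = (-0.9929, -0.1189)
  (0,1): δ = 117.01°  ·
  (0,2): δ = 26.15°  ·
  (0,3): δ = 2.96°  ✓
  (0,4): δ = 31.09°  ·
  (0,5): δ = 108.31°  ·
  (1,2): δ = 89.14°  ·
  (1,3): δ = 60.03°  ·
  (1,4): δ = 31.90°  ·
  (1,5): δ = 45.33°  ·
  (2,3): δ = 150.89°  ·
  (2,4): δ = 122.76°  ·
  (2,5): δ = 45.54°  ·
  (3,4): δ = 151.88°  ·
  (3,5): δ = 74.65°  ·
  (4,5): δ = 102.77°  ·
antipodal pairs: 1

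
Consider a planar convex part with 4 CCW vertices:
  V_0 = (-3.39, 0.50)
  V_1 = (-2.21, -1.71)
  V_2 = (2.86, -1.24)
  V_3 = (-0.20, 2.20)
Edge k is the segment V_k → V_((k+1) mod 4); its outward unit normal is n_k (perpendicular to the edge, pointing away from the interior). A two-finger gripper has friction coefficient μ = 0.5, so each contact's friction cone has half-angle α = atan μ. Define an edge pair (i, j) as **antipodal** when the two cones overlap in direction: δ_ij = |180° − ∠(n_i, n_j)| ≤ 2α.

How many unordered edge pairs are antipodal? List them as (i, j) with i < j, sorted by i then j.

count = 2; pairs: (0,2), (1,3)

α = atan 0.5 = 26.57°;  2α = 53.13°
n_0 = (-0.8821, -0.4710)
n_1 = (+0.0923, -0.9957)
n_2 = (+0.7472, +0.6646)
n_3 = (-0.4703, +0.8825)
  (0,1): δ = 112.80°  ·
  (0,2): δ = 13.55°  ✓
  (0,3): δ = 89.95°  ·
  (1,2): δ = 53.64°  ·
  (1,3): δ = 22.76°  ✓
  (2,3): δ = 103.60°  ·
antipodal pairs: 2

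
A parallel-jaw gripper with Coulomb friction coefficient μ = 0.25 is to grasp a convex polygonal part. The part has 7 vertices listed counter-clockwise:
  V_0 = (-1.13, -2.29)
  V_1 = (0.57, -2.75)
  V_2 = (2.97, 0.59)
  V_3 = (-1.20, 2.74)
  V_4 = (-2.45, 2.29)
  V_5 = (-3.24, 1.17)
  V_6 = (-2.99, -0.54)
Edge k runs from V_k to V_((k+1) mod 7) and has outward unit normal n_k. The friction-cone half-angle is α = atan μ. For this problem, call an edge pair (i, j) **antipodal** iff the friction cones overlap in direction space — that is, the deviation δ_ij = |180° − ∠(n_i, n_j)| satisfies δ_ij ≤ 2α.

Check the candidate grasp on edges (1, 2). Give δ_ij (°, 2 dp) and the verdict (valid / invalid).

δ = 81.58°, invalid

α = atan 0.25 = 14.04°;  2α = 28.07°
edge 1: e_1 = (+2.40, +3.34);  n_1 = (+0.8121, -0.5835)
edge 2: e_2 = (-4.17, +2.15);  n_2 = (+0.4583, +0.8888)
∠(n_1, n_2) = 98.42°
δ = |180° − 98.42°| = 81.58°
81.58° > 2α = 28.07°  →  invalid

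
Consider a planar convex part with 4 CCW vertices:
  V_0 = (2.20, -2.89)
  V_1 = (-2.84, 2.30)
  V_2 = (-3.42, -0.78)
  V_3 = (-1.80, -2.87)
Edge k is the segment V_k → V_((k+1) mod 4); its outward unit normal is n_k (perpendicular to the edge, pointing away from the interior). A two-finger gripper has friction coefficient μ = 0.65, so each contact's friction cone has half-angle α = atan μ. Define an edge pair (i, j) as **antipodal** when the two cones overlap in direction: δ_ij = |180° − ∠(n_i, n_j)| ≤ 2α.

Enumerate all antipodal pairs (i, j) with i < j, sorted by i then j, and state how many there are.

count = 3; pairs: (0,1), (0,2), (0,3)

α = atan 0.65 = 33.02°;  2α = 66.05°
n_0 = (+0.7174, +0.6967)
n_1 = (-0.9827, +0.1851)
n_2 = (-0.7904, -0.6126)
n_3 = (-0.0050, -1.0000)
  (0,1): δ = 54.82°  ✓
  (0,2): δ = 6.38°  ✓
  (0,3): δ = 45.55°  ✓
  (1,2): δ = 131.56°  ·
  (1,3): δ = 79.62°  ·
  (2,3): δ = 128.07°  ·
antipodal pairs: 3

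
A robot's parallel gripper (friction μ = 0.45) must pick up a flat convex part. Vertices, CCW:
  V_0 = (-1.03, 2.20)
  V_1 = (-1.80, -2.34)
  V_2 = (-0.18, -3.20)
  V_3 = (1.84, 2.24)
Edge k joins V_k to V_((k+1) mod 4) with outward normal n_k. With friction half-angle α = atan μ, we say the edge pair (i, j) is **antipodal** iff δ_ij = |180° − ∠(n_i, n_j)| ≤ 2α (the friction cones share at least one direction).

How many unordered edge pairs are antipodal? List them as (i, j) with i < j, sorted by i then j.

α = atan 0.45 = 24.23°;  2α = 48.46°
n_0 = (-0.9859, +0.1672)
n_1 = (-0.4689, -0.8833)
n_2 = (+0.9375, -0.3481)
n_3 = (-0.0139, +0.9999)
  (0,1): δ = 108.34°  ·
  (0,2): δ = 10.75°  ✓
  (0,3): δ = 100.42°  ·
  (1,2): δ = 82.41°  ·
  (1,3): δ = 28.76°  ✓
  (2,3): δ = 68.83°  ·
antipodal pairs: 2

count = 2; pairs: (0,2), (1,3)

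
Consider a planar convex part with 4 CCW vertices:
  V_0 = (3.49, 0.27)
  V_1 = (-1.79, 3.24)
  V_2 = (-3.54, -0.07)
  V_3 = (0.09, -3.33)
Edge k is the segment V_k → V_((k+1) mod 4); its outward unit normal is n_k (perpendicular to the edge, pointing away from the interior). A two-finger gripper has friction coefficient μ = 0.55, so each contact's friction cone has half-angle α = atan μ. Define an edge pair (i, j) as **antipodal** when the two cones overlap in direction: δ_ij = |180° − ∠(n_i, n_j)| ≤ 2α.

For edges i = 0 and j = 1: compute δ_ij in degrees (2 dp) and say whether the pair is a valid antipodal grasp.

δ = 88.51°, invalid

α = atan 0.55 = 28.81°;  2α = 57.62°
edge 0: e_0 = (-5.28, +2.97);  n_0 = (+0.4903, +0.8716)
edge 1: e_1 = (-1.75, -3.31);  n_1 = (-0.8840, +0.4674)
∠(n_0, n_1) = 91.49°
δ = |180° − 91.49°| = 88.51°
88.51° > 2α = 57.62°  →  invalid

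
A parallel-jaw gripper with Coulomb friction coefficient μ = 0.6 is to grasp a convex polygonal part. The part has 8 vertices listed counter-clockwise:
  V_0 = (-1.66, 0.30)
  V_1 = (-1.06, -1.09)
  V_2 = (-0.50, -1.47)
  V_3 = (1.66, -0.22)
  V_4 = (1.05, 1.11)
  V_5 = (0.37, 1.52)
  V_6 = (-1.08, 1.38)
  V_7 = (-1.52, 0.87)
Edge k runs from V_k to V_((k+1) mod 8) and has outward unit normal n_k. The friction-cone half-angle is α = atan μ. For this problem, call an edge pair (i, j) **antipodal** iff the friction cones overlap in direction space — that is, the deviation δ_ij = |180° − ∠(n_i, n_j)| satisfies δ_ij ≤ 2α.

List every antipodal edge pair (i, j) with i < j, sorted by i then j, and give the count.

count = 10; pairs: (0,3), (0,4), (1,3), (1,4), (1,5), (2,4), (2,5), (2,6), (2,7), (3,7)

α = atan 0.6 = 30.96°;  2α = 61.93°
n_0 = (-0.9181, -0.3963)
n_1 = (-0.5615, -0.8275)
n_2 = (+0.5009, -0.8655)
n_3 = (+0.9090, +0.4169)
n_4 = (+0.5163, +0.8564)
n_5 = (-0.0961, +0.9954)
n_6 = (-0.7572, +0.6532)
n_7 = (-0.9711, +0.2385)
  (0,1): δ = 147.51°  ·
  (0,2): δ = 83.29°  ·
  (0,3): δ = 1.29°  ✓
  (0,4): δ = 35.56°  ✓
  (0,5): δ = 72.17°  ·
  (0,6): δ = 115.87°  ·
  (0,7): δ = 142.85°  ·
  (1,2): δ = 115.78°  ·
  (1,3): δ = 31.20°  ✓
  (1,4): δ = 3.07°  ✓
  (1,5): δ = 39.67°  ✓
  (1,6): δ = 83.37°  ·
  (1,7): δ = 110.36°  ·
  (2,3): δ = 95.42°  ·
  (2,4): δ = 61.15°  ✓
  (2,5): δ = 24.54°  ✓
  (2,6): δ = 19.16°  ✓
  (2,7): δ = 46.14°  ✓
  (3,4): δ = 145.73°  ·
  (3,5): δ = 109.12°  ·
  (3,6): δ = 65.42°  ·
  (3,7): δ = 38.44°  ✓
  (4,5): δ = 143.40°  ·
  (4,6): δ = 99.70°  ·
  (4,7): δ = 72.71°  ·
  (5,6): δ = 136.30°  ·
  (5,7): δ = 109.31°  ·
  (6,7): δ = 153.01°  ·
antipodal pairs: 10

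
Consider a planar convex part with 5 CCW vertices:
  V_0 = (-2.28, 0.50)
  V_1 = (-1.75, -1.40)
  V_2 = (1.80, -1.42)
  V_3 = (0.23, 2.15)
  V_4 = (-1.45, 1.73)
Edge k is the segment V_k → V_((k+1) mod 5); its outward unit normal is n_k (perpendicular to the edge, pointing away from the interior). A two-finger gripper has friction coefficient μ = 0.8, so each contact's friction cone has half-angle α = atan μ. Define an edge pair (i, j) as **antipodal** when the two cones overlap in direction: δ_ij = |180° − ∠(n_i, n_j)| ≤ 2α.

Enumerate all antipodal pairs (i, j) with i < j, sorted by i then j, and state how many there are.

α = atan 0.8 = 38.66°;  2α = 77.32°
n_0 = (-0.9632, -0.2687)
n_1 = (-0.0056, -1.0000)
n_2 = (+0.9154, +0.4026)
n_3 = (-0.2425, +0.9701)
n_4 = (-0.8289, +0.5594)
  (0,1): δ = 105.91°  ·
  (0,2): δ = 8.15°  ✓
  (0,3): δ = 88.45°  ·
  (0,4): δ = 130.40°  ·
  (1,2): δ = 65.94°  ✓
  (1,3): δ = 14.36°  ✓
  (1,4): δ = 56.31°  ✓
  (2,3): δ = 99.70°  ·
  (2,4): δ = 57.75°  ✓
  (3,4): δ = 138.05°  ·
antipodal pairs: 5

count = 5; pairs: (0,2), (1,2), (1,3), (1,4), (2,4)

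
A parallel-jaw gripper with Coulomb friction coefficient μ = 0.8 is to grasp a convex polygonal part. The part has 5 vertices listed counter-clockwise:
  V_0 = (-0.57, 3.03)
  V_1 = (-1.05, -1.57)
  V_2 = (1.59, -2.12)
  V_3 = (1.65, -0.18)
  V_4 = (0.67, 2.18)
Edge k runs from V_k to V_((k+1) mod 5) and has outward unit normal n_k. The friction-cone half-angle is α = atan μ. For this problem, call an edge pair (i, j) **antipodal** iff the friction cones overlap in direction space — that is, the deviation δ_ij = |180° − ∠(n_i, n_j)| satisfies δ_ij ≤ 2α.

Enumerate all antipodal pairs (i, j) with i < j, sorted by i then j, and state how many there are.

α = atan 0.8 = 38.66°;  2α = 77.32°
n_0 = (-0.9946, +0.1038)
n_1 = (-0.2040, -0.9790)
n_2 = (+0.9995, -0.0309)
n_3 = (+0.9235, +0.3835)
n_4 = (+0.5654, +0.8248)
  (0,1): δ = 95.81°  ·
  (0,2): δ = 4.19°  ✓
  (0,3): δ = 28.51°  ✓
  (0,4): δ = 61.53°  ✓
  (1,2): δ = 80.00°  ·
  (1,3): δ = 55.68°  ✓
  (1,4): δ = 22.66°  ✓
  (2,3): δ = 155.68°  ·
  (2,4): δ = 122.66°  ·
  (3,4): δ = 146.98°  ·
antipodal pairs: 5

count = 5; pairs: (0,2), (0,3), (0,4), (1,3), (1,4)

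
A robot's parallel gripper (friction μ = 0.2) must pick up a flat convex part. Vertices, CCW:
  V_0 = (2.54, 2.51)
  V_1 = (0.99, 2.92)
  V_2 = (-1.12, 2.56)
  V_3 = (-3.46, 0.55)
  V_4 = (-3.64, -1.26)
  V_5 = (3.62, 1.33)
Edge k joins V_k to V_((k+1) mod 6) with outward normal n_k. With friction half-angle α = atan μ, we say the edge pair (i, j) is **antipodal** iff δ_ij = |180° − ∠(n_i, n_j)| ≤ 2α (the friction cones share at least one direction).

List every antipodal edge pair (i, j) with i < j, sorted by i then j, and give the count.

α = atan 0.2 = 11.31°;  2α = 22.62°
n_0 = (+0.2557, +0.9668)
n_1 = (-0.1682, +0.9858)
n_2 = (-0.6516, +0.7586)
n_3 = (-0.9951, +0.0990)
n_4 = (+0.3360, -0.9419)
n_5 = (+0.7377, +0.6752)
  (0,1): δ = 155.50°  ·
  (0,2): δ = 124.52°  ·
  (0,3): δ = 80.86°  ·
  (0,4): δ = 34.45°  ·
  (0,5): δ = 147.28°  ·
  (1,2): δ = 149.02°  ·
  (1,3): δ = 105.36°  ·
  (1,4): δ = 9.95°  ✓
  (1,5): δ = 122.78°  ·
  (2,3): δ = 136.34°  ·
  (2,4): δ = 21.03°  ✓
  (2,5): δ = 91.80°  ·
  (3,4): δ = 64.69°  ·
  (3,5): δ = 48.15°  ·
  (4,5): δ = 67.17°  ·
antipodal pairs: 2

count = 2; pairs: (1,4), (2,4)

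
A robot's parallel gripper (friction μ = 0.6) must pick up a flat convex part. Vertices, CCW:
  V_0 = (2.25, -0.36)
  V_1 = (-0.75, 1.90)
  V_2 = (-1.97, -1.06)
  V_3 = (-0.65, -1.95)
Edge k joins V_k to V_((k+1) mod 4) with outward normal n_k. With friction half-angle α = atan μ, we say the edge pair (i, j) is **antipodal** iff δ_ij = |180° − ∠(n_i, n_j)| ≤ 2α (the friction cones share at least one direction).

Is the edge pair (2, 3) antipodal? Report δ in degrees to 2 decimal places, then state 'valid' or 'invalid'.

δ = 117.28°, invalid

α = atan 0.6 = 30.96°;  2α = 61.93°
edge 2: e_2 = (+1.32, -0.89);  n_2 = (-0.5590, -0.8291)
edge 3: e_3 = (+2.90, +1.59);  n_3 = (+0.4808, -0.8769)
∠(n_2, n_3) = 62.72°
δ = |180° − 62.72°| = 117.28°
117.28° > 2α = 61.93°  →  invalid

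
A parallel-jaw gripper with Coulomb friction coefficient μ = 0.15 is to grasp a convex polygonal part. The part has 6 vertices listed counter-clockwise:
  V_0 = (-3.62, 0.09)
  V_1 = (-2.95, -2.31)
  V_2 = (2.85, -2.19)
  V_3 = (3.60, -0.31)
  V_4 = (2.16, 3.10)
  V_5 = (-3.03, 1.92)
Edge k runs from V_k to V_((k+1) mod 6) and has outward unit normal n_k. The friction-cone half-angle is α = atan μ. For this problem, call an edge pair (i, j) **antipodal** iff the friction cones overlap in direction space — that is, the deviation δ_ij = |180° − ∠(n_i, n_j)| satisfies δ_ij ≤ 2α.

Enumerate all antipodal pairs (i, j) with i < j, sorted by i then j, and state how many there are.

α = atan 0.15 = 8.53°;  2α = 17.06°
n_0 = (-0.9632, -0.2689)
n_1 = (+0.0207, -0.9998)
n_2 = (+0.9288, -0.3705)
n_3 = (+0.9212, +0.3890)
n_4 = (-0.2217, +0.9751)
n_5 = (-0.9518, +0.3069)
  (0,1): δ = 104.41°  ·
  (0,2): δ = 37.35°  ·
  (0,3): δ = 7.30°  ✓
  (0,4): δ = 87.21°  ·
  (0,5): δ = 146.53°  ·
  (1,2): δ = 112.93°  ·
  (1,3): δ = 68.29°  ·
  (1,4): δ = 11.62°  ✓
  (1,5): δ = 70.95°  ·
  (2,3): δ = 135.36°  ·
  (2,4): δ = 55.44°  ·
  (2,5): δ = 3.88°  ✓
  (3,4): δ = 100.08°  ·
  (3,5): δ = 40.76°  ·
  (4,5): δ = 120.68°  ·
antipodal pairs: 3

count = 3; pairs: (0,3), (1,4), (2,5)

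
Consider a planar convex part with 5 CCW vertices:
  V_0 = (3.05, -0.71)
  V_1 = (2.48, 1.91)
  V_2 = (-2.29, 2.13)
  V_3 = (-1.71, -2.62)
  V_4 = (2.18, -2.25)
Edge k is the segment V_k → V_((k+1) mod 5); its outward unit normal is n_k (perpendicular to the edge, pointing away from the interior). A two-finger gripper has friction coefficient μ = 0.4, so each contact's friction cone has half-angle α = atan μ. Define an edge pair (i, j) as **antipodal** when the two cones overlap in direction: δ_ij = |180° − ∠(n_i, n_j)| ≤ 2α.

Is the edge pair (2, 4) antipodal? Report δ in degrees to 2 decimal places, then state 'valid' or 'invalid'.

α = atan 0.4 = 21.80°;  2α = 43.60°
edge 2: e_2 = (+0.58, -4.75);  n_2 = (-0.9926, -0.1212)
edge 4: e_4 = (+0.87, +1.54);  n_4 = (+0.8707, -0.4919)
∠(n_2, n_4) = 143.57°
δ = |180° − 143.57°| = 36.43°
36.43° ≤ 2α = 43.60°  →  valid

δ = 36.43°, valid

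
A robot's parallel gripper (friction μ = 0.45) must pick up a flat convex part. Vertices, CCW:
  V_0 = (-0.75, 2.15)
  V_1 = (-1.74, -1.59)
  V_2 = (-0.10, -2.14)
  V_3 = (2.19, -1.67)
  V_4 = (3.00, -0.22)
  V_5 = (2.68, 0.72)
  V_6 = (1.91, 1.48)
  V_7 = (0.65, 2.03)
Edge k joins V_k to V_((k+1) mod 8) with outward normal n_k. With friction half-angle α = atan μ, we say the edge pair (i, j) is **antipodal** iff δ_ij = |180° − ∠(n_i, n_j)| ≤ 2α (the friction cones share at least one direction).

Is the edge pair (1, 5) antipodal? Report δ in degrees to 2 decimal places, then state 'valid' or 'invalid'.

α = atan 0.45 = 24.23°;  2α = 48.46°
edge 1: e_1 = (+1.64, -0.55);  n_1 = (-0.3180, -0.9481)
edge 5: e_5 = (-0.77, +0.76);  n_5 = (+0.7025, +0.7117)
∠(n_1, n_5) = 153.91°
δ = |180° − 153.91°| = 26.09°
26.09° ≤ 2α = 48.46°  →  valid

δ = 26.09°, valid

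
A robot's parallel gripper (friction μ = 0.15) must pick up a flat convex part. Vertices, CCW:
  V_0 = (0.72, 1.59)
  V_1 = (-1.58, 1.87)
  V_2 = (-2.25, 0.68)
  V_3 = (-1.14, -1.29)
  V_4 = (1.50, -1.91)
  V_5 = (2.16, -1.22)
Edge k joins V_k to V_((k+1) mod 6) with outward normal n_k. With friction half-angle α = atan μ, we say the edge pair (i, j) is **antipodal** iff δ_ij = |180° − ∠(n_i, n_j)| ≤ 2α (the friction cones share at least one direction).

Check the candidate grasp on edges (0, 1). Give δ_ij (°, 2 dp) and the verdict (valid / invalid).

δ = 112.44°, invalid

α = atan 0.15 = 8.53°;  2α = 17.06°
edge 0: e_0 = (-2.30, +0.28);  n_0 = (+0.1208, +0.9927)
edge 1: e_1 = (-0.67, -1.19);  n_1 = (-0.8714, +0.4906)
∠(n_0, n_1) = 67.56°
δ = |180° − 67.56°| = 112.44°
112.44° > 2α = 17.06°  →  invalid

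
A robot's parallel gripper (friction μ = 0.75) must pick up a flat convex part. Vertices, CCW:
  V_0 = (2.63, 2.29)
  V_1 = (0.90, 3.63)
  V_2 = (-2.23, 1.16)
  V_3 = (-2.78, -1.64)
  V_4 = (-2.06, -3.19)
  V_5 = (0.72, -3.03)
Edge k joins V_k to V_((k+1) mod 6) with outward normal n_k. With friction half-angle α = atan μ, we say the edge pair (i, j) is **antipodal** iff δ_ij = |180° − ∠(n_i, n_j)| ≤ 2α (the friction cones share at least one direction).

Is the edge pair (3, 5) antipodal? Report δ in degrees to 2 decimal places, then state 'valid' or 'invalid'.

α = atan 0.75 = 36.87°;  2α = 73.74°
edge 3: e_3 = (+0.72, -1.55);  n_3 = (-0.9069, -0.4213)
edge 5: e_5 = (+1.91, +5.32);  n_5 = (+0.9412, -0.3379)
∠(n_3, n_5) = 135.34°
δ = |180° − 135.34°| = 44.66°
44.66° ≤ 2α = 73.74°  →  valid

δ = 44.66°, valid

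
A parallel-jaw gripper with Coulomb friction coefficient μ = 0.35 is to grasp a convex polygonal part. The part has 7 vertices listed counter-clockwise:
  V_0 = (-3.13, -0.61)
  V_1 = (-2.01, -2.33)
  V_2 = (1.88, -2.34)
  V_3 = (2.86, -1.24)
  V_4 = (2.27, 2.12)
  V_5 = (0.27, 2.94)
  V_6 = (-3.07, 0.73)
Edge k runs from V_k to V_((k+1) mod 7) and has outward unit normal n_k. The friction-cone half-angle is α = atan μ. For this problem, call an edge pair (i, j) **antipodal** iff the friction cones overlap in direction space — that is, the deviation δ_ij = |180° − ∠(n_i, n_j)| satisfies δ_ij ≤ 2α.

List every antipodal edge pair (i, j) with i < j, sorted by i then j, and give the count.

count = 6; pairs: (0,3), (0,4), (1,4), (1,5), (2,5), (3,6)

α = atan 0.35 = 19.29°;  2α = 38.58°
n_0 = (-0.8380, -0.5457)
n_1 = (-0.0026, -1.0000)
n_2 = (+0.7467, -0.6652)
n_3 = (+0.9849, +0.1729)
n_4 = (+0.3794, +0.9253)
n_5 = (-0.5518, +0.8340)
n_6 = (-0.9990, +0.0447)
  (0,1): δ = 123.22°  ·
  (0,2): δ = 74.77°  ·
  (0,3): δ = 23.11°  ✓
  (0,4): δ = 34.64°  ✓
  (0,5): δ = 90.42°  ·
  (0,6): δ = 144.37°  ·
  (1,2): δ = 131.55°  ·
  (1,3): δ = 79.89°  ·
  (1,4): δ = 22.15°  ✓
  (1,5): δ = 33.64°  ✓
  (1,6): δ = 87.58°  ·
  (2,3): δ = 128.34°  ·
  (2,4): δ = 70.60°  ·
  (2,5): δ = 14.81°  ✓
  (2,6): δ = 39.13°  ·
  (3,4): δ = 122.25°  ·
  (3,5): δ = 66.47°  ·
  (3,6): δ = 12.52°  ✓
  (4,5): δ = 124.21°  ·
  (4,6): δ = 70.27°  ·
  (5,6): δ = 126.06°  ·
antipodal pairs: 6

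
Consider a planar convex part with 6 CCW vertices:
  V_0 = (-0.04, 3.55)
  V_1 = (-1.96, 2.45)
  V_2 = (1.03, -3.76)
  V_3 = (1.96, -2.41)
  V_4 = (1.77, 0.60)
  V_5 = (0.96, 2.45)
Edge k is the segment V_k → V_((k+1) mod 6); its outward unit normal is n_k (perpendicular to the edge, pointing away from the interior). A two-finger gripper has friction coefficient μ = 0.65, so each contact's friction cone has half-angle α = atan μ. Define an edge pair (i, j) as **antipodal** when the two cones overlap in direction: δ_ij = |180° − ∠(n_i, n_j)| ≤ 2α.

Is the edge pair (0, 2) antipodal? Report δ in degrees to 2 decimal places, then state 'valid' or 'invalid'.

α = atan 0.65 = 33.02°;  2α = 66.05°
edge 0: e_0 = (-1.92, -1.10);  n_0 = (-0.4971, +0.8677)
edge 2: e_2 = (+0.93, +1.35);  n_2 = (+0.8235, -0.5673)
∠(n_0, n_2) = 154.37°
δ = |180° − 154.37°| = 25.63°
25.63° ≤ 2α = 66.05°  →  valid

δ = 25.63°, valid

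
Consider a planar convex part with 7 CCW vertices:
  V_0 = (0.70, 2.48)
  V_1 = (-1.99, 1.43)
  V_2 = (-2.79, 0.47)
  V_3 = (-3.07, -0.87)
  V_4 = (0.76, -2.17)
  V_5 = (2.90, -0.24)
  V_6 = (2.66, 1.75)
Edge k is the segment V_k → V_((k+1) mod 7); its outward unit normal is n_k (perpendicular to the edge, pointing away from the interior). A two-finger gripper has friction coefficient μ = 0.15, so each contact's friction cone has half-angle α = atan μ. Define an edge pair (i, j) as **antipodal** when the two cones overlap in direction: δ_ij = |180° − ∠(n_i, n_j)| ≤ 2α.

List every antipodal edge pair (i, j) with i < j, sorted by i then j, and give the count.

α = atan 0.15 = 8.53°;  2α = 17.06°
n_0 = (-0.3636, +0.9315)
n_1 = (-0.7682, +0.6402)
n_2 = (-0.9789, +0.2045)
n_3 = (-0.3214, -0.9469)
n_4 = (+0.6697, -0.7426)
n_5 = (+0.9928, +0.1197)
n_6 = (+0.3490, +0.9371)
  (0,1): δ = 151.13°  ·
  (0,2): δ = 123.12°  ·
  (0,3): δ = 40.07°  ·
  (0,4): δ = 20.72°  ·
  (0,5): δ = 75.55°  ·
  (0,6): δ = 138.25°  ·
  (1,2): δ = 152.00°  ·
  (1,3): δ = 68.94°  ·
  (1,4): δ = 8.15°  ✓
  (1,5): δ = 46.68°  ·
  (1,6): δ = 109.38°  ·
  (2,3): δ = 96.95°  ·
  (2,4): δ = 36.15°  ·
  (2,5): δ = 18.68°  ·
  (2,6): δ = 81.37°  ·
  (3,4): δ = 119.21°  ·
  (3,5): δ = 64.37°  ·
  (3,6): δ = 1.68°  ✓
  (4,5): δ = 125.17°  ·
  (4,6): δ = 62.47°  ·
  (5,6): δ = 117.30°  ·
antipodal pairs: 2

count = 2; pairs: (1,4), (3,6)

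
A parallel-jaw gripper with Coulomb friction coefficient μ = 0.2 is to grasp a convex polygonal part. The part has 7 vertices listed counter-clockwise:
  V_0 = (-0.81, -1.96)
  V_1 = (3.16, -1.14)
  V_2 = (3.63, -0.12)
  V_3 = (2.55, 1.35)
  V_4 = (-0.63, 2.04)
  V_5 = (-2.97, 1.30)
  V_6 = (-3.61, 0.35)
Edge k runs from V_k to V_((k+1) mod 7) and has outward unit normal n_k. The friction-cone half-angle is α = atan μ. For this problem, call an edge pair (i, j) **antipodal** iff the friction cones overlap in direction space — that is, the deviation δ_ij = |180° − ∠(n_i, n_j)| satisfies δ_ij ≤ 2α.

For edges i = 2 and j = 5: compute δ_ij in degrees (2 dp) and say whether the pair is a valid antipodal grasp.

δ = 70.27°, invalid

α = atan 0.2 = 11.31°;  2α = 22.62°
edge 2: e_2 = (-1.08, +1.47);  n_2 = (+0.8059, +0.5921)
edge 5: e_5 = (-0.64, -0.95);  n_5 = (-0.8294, +0.5587)
∠(n_2, n_5) = 109.73°
δ = |180° − 109.73°| = 70.27°
70.27° > 2α = 22.62°  →  invalid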